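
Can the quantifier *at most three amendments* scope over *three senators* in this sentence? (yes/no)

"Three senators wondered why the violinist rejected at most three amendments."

*at most three amendments* sits inside the embedded question *why the violinist rejected at most three amendments*.
QR across an interrogative CP boundary is ruled out as a wh-island violation.
So *at most three amendments* cannot raise to a position above *three senators*.

No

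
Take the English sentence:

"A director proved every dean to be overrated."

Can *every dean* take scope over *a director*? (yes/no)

ECM infinitives lack a CP barrier, so *every dean* can QR over the matrix subject *a director*.
Since no island is crossed, the inverse ordering is licensed alongside surface scope.

Yes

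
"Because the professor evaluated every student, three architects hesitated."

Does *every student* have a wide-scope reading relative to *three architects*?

No

The target quantifier *every student* is part of the adjunct clause *because the professor evaluated every student*.
Since the clause is an adjunct (not a complement), the Adjunct Condition blocks QR across its edge.
So the wide-scope reading for *every student* is blocked.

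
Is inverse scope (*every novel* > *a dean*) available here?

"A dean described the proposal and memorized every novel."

The DP *every novel* is contained in one conjunct of the coordinate structure (*memorized every novel*).
The Coordinate Structure Constraint blocks movement (including QR) out of a single conjunct.
So *every novel* cannot raise to a position above *a dean*.

No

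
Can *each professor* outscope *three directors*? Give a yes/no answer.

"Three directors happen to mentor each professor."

The matrix predicate is a raising verb, whose infinitival complement is not a scope island — *each professor* can QR into the matrix clause.
Nothing blocks QR of the lower DP to a position above the higher one, so inverse scope is available.

Yes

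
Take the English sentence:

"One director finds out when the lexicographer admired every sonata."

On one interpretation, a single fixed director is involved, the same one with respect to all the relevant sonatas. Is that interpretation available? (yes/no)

Yes

The paraphrase describes the scope ordering *one director* > *every sonata*.
Surface scope (*one director* > *every sonata*) is always derivable; islands only block QR, not in-situ interpretation.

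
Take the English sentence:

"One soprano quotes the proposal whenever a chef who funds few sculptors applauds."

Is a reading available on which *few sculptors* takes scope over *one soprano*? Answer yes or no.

No

Structurally, *few sculptors* is inside the relative clause *who funds few sculptors*, which is itself inside the adjunct *whenever a chef who funds few sculptors applauds*.
The quantifier would have to escape first the RC and then the adjunct — two independent island violations.
Hence only narrow scope for *few sculptors* (under *one soprano*) survives.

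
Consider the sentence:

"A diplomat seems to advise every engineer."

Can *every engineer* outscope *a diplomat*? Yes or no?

Yes

The matrix predicate is a raising verb, whose infinitival complement is not a scope island — *every engineer* can QR into the matrix clause.
No island intervenes, so both surface and inverse scope are derivable.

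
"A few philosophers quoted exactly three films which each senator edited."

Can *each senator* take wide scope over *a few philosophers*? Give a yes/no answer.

No

*each senator* is embedded in the relative clause *which each senator edited* modifying *exactly three films*.
Quantifiers inside a relative clause are trapped there; the RC boundary blocks QR.
*each senator* is confined to the island and cannot take scope over *a few philosophers*.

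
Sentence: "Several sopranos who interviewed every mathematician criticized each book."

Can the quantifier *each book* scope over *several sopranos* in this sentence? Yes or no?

*each book* sits in the matrix clause, not in the relative clause on *several sopranos*.
Nothing blocks QR of the lower DP to a position above the higher one, so inverse scope is available.

Yes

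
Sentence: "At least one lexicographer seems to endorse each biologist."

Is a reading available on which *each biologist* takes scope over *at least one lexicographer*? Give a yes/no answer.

Yes

The matrix predicate is a raising verb, whose infinitival complement is not a scope island — *each biologist* can QR into the matrix clause.
Since no island is crossed, the inverse ordering is licensed alongside surface scope.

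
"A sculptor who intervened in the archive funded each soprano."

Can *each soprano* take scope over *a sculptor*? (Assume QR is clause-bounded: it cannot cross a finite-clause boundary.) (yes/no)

Yes

*each soprano* is a matrix argument; only *a sculptor* is modified by the relative clause *who intervened in the archive*, so the RC island is irrelevant to the target quantifier.
QR within a single clause is free, so the lower quantifier may take scope over the higher one.
The sentence is scopally ambiguous between *a sculptor* > *each soprano* and *each soprano* > *a sculptor*.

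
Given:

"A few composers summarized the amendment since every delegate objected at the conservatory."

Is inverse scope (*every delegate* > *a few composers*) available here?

No

*every delegate* is embedded in the adjunct clause *since every delegate objected at the conservatory*.
Scope out of an adjunct clause is unavailable: QR respects the adjunct-island constraint.
There is no licit LF on which *every delegate* c-commands *a few composers*.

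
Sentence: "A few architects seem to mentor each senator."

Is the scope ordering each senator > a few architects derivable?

Raising constructions are monoclausal for scope purposes; *each senator* is not separated from *a few architects* by any island.
With no island boundary between them, the object can take inverse scope over the subject via ordinary QR within the clause.

Yes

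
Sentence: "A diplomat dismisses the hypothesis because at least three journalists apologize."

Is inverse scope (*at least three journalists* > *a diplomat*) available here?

No

The target quantifier *at least three journalists* is part of the adjunct clause *because at least three journalists apologize*.
Scope out of an adjunct clause is unavailable: QR respects the adjunct-island constraint.
*at least three journalists* is confined to the island and cannot take scope over *a diplomat*.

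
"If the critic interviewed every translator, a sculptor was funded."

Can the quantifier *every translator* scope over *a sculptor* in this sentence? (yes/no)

No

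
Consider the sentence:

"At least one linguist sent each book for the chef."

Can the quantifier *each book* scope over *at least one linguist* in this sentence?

Yes

Both DPs are arguments of the same predicate; there is no clause or island boundary between them.
Nothing blocks QR of the lower DP to a position above the higher one, so inverse scope is available.
Both orderings are possible: *at least one linguist* > *each book* and *each book* > *at least one linguist*.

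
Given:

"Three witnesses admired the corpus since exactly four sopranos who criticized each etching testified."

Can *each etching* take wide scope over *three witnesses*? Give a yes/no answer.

No

*each etching* occurs within the relative clause *who criticized each etching*, which is itself inside the adjunct *since exactly four sopranos who criticized each etching testified*.
Even if one barrier were somehow void, the other would still block QR.
So *each etching* cannot raise to a position above *three witnesses*.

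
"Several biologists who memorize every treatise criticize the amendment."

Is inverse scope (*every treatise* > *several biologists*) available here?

*every treatise* occurs within the relative clause *who memorize every treatise*.
QR out of a relative clause is ruled out by the relative-clause island constraint.
So *every treatise* cannot raise high enough to outscope *several biologists*; only the surface ordering *several biologists* > *every treatise* is available.

No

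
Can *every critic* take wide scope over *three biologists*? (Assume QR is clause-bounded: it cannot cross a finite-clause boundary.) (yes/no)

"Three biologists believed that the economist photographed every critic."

Structurally, *every critic* is inside the finite complement clause *that the economist photographed every critic*.
With QR restricted to its own tensed clause, the embedded quantifier cannot reach a matrix scope position.
Hence only narrow scope for *every critic* (under *three biologists*) survives.

No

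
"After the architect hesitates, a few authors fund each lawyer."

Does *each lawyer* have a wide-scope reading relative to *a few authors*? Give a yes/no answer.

The adjunct clause does not contain *each lawyer*, which is the matrix object.
Since no island is crossed, the inverse ordering is licensed alongside surface scope.
So *each lawyer* > *a few authors* is among the available readings.

Yes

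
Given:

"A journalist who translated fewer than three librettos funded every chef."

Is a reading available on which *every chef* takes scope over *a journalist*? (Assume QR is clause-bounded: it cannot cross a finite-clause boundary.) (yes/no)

Yes

*every chef* sits in the matrix clause, not in the relative clause on *a journalist*.
With no island boundary between them, the object can take inverse scope over the subject via ordinary QR within the clause.
The sentence is scopally ambiguous between *a journalist* > *every chef* and *every chef* > *a journalist*.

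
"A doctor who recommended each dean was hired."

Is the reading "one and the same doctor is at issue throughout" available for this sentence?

Yes

This is the *a doctor* > *each dean* reading.
Surface scope (*a doctor* > *each dean*) is always derivable; islands only block QR, not in-situ interpretation.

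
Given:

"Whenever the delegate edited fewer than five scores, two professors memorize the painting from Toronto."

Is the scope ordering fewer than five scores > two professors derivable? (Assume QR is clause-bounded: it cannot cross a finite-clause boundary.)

No

*fewer than five scores* is embedded in the adjunct clause *whenever the delegate edited fewer than five scores*.
Since the clause is an adjunct (not a complement), the Adjunct Condition blocks QR across its edge.
So *fewer than five scores* cannot raise to a position above *two professors*.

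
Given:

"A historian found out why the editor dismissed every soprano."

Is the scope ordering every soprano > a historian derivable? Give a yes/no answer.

No

*every soprano* is embedded in the embedded question *why the editor dismissed every soprano*.
Embedded questions are wh-islands: a quantifier inside an indirect question cannot QR into the matrix clause.
*every soprano* is confined to the island and cannot take scope over *a historian*.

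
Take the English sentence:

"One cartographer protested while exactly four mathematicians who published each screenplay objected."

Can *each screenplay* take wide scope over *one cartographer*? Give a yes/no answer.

No

*each screenplay* sits inside the relative clause *who published each screenplay*, which is itself inside the adjunct *while exactly four mathematicians who published each screenplay objected*.
Two island boundaries intervene — the relative clause and the adjunct. Either alone would block QR.
So *each screenplay* cannot raise high enough to outscope *one cartographer*; only the surface ordering *one cartographer* > *each screenplay* is available.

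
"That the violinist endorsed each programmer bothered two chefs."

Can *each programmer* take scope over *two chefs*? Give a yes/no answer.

The DP *each programmer* is contained in the sentential subject *that the violinist endorsed each programmer*.
Subjects — clausal subjects included — are islands for extraction, and QR is no exception.
*each programmer* is confined to the island and cannot take scope over *two chefs*.

No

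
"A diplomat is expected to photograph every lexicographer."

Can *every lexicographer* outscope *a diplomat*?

Yes

*every lexicographer* is the object of the infinitival complement of a raising predicate; raising infinitives are transparent for QR, so the two DPs are in effect clausemates.
Nothing blocks QR of the lower DP to a position above the higher one, so inverse scope is available.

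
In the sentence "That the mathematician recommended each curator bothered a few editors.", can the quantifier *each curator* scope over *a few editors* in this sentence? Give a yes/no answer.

The DP *each curator* is contained in the sentential subject *that the mathematician recommended each curator*.
Clausal subjects are scope islands; QR from inside the subject into the matrix is barred.
*each curator* > *a few editors* would require crossing that boundary, which is illicit.

No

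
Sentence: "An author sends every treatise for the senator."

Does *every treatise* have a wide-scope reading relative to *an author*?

*an author* and *every treatise* are co-arguments of the matrix verb, with nothing but a clause-internal boundary between them.
Since no island is crossed, the inverse ordering is licensed alongside surface scope.
Both orderings are possible: *an author* > *every treatise* and *every treatise* > *an author*.

Yes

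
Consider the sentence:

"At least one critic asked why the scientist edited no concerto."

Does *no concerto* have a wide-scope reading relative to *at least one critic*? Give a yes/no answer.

No

The target quantifier *no concerto* is part of the embedded question *why the scientist edited no concerto*.
Embedded questions are wh-islands: a quantifier inside an indirect question cannot QR into the matrix clause.
*no concerto* > *at least one critic* would require crossing that boundary, which is illicit.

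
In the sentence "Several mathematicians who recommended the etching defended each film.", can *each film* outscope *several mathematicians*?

Although the sentence contains a relative clause (*who recommended the etching*), *each film* is outside it, in the matrix VP.
Since no island is crossed, the inverse ordering is licensed alongside surface scope.
So *each film* > *several mathematicians* is among the available readings.

Yes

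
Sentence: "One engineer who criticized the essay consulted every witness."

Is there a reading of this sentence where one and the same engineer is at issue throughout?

This is the *one engineer* > *every witness* reading.
Surface scope (*one engineer* > *every witness*) is always derivable; islands only block QR, not in-situ interpretation.

Yes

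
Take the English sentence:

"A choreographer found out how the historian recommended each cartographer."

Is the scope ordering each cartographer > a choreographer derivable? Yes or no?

No

The DP *each cartographer* is contained in the embedded question *how the historian recommended each cartographer*.
An indirect question is a wh-island; the filled [Spec,CP] blocks QR across the CP edge.
The inverse ordering *each cartographer* > *a choreographer* is therefore underivable.
(Only the surface reading survives: one fixed choreographer with respect to all the relevant cartographers.)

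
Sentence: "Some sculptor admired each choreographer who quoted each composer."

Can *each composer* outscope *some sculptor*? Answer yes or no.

The target quantifier *each composer* is part of the relative clause *who quoted each composer* modifying *each choreographer*.
A relative clause is a scope island — quantifier raising cannot cross its boundary.
Hence only narrow scope for *each composer* (under *some sculptor*) survives.

No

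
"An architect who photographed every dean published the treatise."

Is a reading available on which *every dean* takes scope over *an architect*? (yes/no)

The target quantifier *every dean* is part of the relative clause *who photographed every dean*.
Quantifiers inside a relative clause are trapped there; the RC boundary blocks QR.
*every dean* is confined to the island and cannot take scope over *an architect*.

No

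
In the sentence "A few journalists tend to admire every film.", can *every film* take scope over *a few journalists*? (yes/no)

Yes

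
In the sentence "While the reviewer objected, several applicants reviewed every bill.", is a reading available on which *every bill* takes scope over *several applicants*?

The adjunct island is irrelevant here — *every bill* and *several applicants* are both in the matrix clause.
Since no island is crossed, the inverse ordering is licensed alongside surface scope.
So *every bill* > *several applicants* is among the available readings.

Yes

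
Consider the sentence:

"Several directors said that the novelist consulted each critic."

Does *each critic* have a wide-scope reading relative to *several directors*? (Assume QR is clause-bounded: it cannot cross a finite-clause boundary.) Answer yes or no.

No

Structurally, *each critic* is inside the finite complement clause *that the novelist consulted each critic*.
Given the clause-boundedness assumption, QR cannot cross the finite CP into the matrix.
*each critic* > *several directors* would require crossing that boundary, which is illicit.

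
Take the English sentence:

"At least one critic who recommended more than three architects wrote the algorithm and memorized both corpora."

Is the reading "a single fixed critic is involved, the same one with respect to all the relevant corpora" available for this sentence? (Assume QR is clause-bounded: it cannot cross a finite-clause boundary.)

Yes

That reading corresponds to *at least one critic* > *both corpora*.
Surface scope (*at least one critic* > *both corpora*) is always derivable; islands only block QR, not in-situ interpretation.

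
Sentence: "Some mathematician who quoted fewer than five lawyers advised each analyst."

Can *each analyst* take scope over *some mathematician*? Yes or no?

Yes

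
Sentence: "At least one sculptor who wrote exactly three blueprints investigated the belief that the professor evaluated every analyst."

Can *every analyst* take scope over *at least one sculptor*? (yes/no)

No

*every analyst* is embedded in the complex NP *the belief that the professor evaluated every analyst*.
Noun-complement clauses are scope islands (the Complex NP Constraint): a quantifier inside one cannot scope into the matrix.
*every analyst* > *at least one sculptor* would require crossing that boundary, which is illicit.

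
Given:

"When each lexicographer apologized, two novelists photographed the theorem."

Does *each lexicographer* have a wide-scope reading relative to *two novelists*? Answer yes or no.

*each lexicographer* occurs within the adjunct clause *when each lexicographer apologized*.
Scope out of an adjunct clause is unavailable: QR respects the adjunct-island constraint.
*each lexicographer* is confined to the island and cannot take scope over *two novelists*.

No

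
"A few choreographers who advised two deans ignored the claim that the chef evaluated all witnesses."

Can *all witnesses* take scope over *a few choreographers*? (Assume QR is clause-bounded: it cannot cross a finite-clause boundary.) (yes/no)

No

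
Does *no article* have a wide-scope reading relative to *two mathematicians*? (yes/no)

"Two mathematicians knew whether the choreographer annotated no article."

The target quantifier *no article* is part of the embedded question *whether the choreographer annotated no article*.
Embedded wh-clauses are opaque for QR, so the quantifier stays inside the question.
There is no licit LF on which *no article* c-commands *two mathematicians*.

No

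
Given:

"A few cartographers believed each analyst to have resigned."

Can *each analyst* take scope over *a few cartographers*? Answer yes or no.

*each analyst* is the subject of an ECM infinitive — the infinitival complement of an ECM verb is not a scope island, so *each analyst* can raise into the matrix clause.
With no island boundary between them, the object can take inverse scope over the subject via ordinary QR within the clause.

Yes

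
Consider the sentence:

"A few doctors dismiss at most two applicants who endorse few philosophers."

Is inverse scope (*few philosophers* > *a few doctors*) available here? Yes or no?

No

*few philosophers* occurs within the relative clause *who endorse few philosophers* modifying *at most two applicants*.
QR out of a relative clause is ruled out by the relative-clause island constraint.
So *few philosophers* cannot raise to a position above *a few doctors*.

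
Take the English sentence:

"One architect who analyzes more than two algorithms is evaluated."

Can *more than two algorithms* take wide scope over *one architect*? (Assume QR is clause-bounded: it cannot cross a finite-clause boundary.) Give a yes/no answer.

No

*more than two algorithms* occurs within the relative clause *who analyzes more than two algorithms*.
Quantifiers inside a relative clause are trapped there; the RC boundary blocks QR.
So *more than two algorithms* cannot raise to a position above *one architect*.
(Only the surface reading survives: one fixed architect with respect to all the relevant algorithms.)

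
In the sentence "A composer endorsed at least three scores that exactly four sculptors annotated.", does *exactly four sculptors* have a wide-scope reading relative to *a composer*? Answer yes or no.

No

The DP *exactly four sculptors* is contained in the relative clause *that exactly four sculptors annotated* modifying *at least three scores*.
QR out of a relative clause is ruled out by the relative-clause island constraint.
There is no licit LF on which *exactly four sculptors* c-commands *a composer*.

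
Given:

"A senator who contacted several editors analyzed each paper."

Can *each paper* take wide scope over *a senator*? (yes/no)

Yes

*each paper* sits in the matrix clause, not in the relative clause on *a senator*.
Clause-internal QR can adjoin the lower DP above the subject, yielding the inverse reading.
Both orderings are possible: *a senator* > *each paper* and *each paper* > *a senator*.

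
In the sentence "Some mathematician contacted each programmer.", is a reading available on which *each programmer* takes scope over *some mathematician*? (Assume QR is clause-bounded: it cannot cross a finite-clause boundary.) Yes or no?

Yes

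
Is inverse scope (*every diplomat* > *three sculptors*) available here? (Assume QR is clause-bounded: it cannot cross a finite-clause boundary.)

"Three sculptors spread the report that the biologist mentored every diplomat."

No

Structurally, *every diplomat* is inside the complex NP *the report that the biologist mentored every diplomat*.
Since the clause is the complement of a nominal head, the CNPC blocks scope extraction.
There is no licit LF on which *every diplomat* c-commands *three sculptors*.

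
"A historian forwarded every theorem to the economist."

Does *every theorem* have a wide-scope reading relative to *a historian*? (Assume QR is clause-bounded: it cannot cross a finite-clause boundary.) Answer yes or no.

*every theorem* is the matrix object and *a historian* the matrix subject; the two are clausemates.
QR within a single clause is free, so the lower quantifier may take scope over the higher one.

Yes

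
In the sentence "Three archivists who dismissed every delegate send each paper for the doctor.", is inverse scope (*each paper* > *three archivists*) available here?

Yes

*each paper* sits in the matrix clause, not in the relative clause on *three archivists*.
QR within a single clause is free, so the lower quantifier may take scope over the higher one.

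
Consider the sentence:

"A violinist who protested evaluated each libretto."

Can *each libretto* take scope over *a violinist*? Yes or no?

Yes

The RC *who protested* is an island, but *each libretto* is not inside it — it is the matrix object, a clausemate of *a violinist*.
Since no island is crossed, the inverse ordering is licensed alongside surface scope.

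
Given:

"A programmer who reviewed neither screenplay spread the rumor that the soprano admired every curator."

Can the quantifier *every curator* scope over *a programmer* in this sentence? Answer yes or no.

The DP *every curator* is contained in the complex NP *the rumor that the soprano admired every curator*.
Noun-complement clauses are scope islands (the Complex NP Constraint): a quantifier inside one cannot scope into the matrix.
Hence only narrow scope for *every curator* (under *a programmer*) survives.
(Only the surface reading survives: one fixed programmer with respect to all the relevant curators.)

No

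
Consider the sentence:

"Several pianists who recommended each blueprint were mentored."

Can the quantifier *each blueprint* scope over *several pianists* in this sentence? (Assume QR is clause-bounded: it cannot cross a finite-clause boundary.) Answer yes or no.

No

*each blueprint* occurs within the relative clause *who recommended each blueprint*.
QR out of a relative clause is ruled out by the relative-clause island constraint.
So *each blueprint* cannot raise to a position above *several pianists*.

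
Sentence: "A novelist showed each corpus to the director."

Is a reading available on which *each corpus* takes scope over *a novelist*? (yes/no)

Yes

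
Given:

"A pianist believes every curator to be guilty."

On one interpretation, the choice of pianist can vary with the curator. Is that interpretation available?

Yes

The paraphrase describes the scope ordering *every curator* > *a pianist*.
ECM infinitives lack a CP barrier, so *every curator* can QR over the matrix subject *a pianist*.
With no island boundary between them, the object can take inverse scope over the subject via ordinary QR within the clause.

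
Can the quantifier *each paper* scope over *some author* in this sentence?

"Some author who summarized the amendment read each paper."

Although the sentence contains a relative clause (*who summarized the amendment*), *each paper* is outside it, in the matrix VP.
Clause-internal QR can adjoin the lower DP above the subject, yielding the inverse reading.

Yes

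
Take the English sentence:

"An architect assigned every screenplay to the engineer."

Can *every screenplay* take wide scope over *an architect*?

Yes

Both DPs are arguments of the same predicate; there is no clause or island boundary between them.
Clause-internal QR can adjoin the lower DP above the subject, yielding the inverse reading.
The sentence is scopally ambiguous between *an architect* > *every screenplay* and *every screenplay* > *an architect*.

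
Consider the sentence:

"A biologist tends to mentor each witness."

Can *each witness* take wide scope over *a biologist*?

Infinitival complements of raising predicates do not block QR; *each witness* and *a biologist* are effectively clausemates.
No island intervenes, so both surface and inverse scope are derivable.

Yes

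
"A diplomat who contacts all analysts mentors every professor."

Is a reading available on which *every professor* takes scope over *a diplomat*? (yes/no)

Yes

*every professor* sits in the matrix clause, not in the relative clause on *a diplomat*.
Clause-internal QR can adjoin the lower DP above the subject, yielding the inverse reading.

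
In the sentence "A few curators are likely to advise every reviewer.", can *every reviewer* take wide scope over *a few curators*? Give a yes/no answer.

*every reviewer* is inside a raising infinitive, which is transparent to QR (no CP barrier), so it behaves as a matrix argument.
Clause-internal QR can adjoin the lower DP above the subject, yielding the inverse reading.

Yes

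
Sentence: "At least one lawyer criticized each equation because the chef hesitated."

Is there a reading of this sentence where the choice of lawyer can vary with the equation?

This is the *each equation* > *at least one lawyer* reading.
Although there is an adjunct clause, *each equation* is in the main clause, not inside the adjunct.
With no island boundary between them, the object can take inverse scope over the subject via ordinary QR within the clause.

Yes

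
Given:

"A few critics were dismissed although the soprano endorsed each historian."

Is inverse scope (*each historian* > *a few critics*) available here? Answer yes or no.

*each historian* sits inside the adjunct clause *although the soprano endorsed each historian*.
The adjunct-island constraint bars QR out of an adverbial clause.
The inverse ordering *each historian* > *a few critics* is therefore underivable.

No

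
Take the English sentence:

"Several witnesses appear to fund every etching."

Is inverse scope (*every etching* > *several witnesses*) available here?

Yes

*every etching* is the object of the infinitival complement of a raising predicate; raising infinitives are transparent for QR, so the two DPs are in effect clausemates.
Nothing blocks QR of the lower DP to a position above the higher one, so inverse scope is available.
So *every etching* > *several witnesses* is among the available readings.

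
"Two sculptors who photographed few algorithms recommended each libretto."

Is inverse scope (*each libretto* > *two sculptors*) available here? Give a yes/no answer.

Yes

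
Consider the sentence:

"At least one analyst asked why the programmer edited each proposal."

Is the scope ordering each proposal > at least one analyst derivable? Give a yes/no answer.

No

*each proposal* is embedded in the embedded question *why the programmer edited each proposal*.
The wh-island constraint blocks QR out of an embedded interrogative.
So the wide-scope reading for *each proposal* is blocked.
(Only the surface reading survives: one fixed analyst with respect to all the relevant proposals.)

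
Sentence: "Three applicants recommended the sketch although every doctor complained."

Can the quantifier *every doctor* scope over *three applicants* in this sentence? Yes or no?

No

*every doctor* is embedded in the adjunct clause *although every doctor complained*.
Adverbial clauses are not L-marked, so they are barriers for QR — the quantifier cannot escape the adjunct.
There is no licit LF on which *every doctor* c-commands *three applicants*.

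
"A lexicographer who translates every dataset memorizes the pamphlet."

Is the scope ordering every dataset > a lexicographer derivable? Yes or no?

The target quantifier *every dataset* is part of the relative clause *who translates every dataset*.
Quantifiers inside a relative clause are trapped there; the RC boundary blocks QR.
So *every dataset* cannot raise high enough to outscope *a lexicographer*; only the surface ordering *a lexicographer* > *every dataset* is available.

No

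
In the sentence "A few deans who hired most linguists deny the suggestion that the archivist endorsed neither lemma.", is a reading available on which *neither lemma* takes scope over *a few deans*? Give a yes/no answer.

*neither lemma* is embedded in the complex NP *the suggestion that the archivist endorsed neither lemma*.
The Complex NP Constraint bars QR out of the complement clause of a noun.
The inverse ordering *neither lemma* > *a few deans* is therefore underivable.

No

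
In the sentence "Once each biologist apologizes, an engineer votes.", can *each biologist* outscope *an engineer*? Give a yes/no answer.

No

*each biologist* is embedded in the adjunct clause *once each biologist apologizes*.
Since the clause is an adjunct (not a complement), the Adjunct Condition blocks QR across its edge.
So *each biologist* cannot raise to a position above *an engineer*.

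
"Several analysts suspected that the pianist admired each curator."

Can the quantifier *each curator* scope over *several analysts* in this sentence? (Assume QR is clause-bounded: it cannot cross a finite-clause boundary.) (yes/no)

No

*each curator* is embedded in the finite complement clause *that the pianist admired each curator*.
Under clause-bounded QR, a quantifier in an embedded finite clause cannot raise into the matrix clause.
*each curator* is confined to the island and cannot take scope over *several analysts*.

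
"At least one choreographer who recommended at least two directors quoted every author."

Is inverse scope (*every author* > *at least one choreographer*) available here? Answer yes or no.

Although the sentence contains a relative clause (*who recommended at least two directors*), *every author* is outside it, in the matrix VP.
Ordinary QR to a clause-peripheral position gives the wide-scope LF for the lower DP.
The sentence is scopally ambiguous between *at least one choreographer* > *every author* and *every author* > *at least one choreographer*.

Yes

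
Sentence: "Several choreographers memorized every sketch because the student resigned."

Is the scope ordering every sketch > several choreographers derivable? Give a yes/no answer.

Neither queried DP is inside the adjunct, so the adjunct-island constraint does not apply.
Clause-internal QR can adjoin the lower DP above the subject, yielding the inverse reading.

Yes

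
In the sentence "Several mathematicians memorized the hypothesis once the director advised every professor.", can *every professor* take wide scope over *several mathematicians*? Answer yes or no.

No

Structurally, *every professor* is inside the adjunct clause *once the director advised every professor*.
Adverbial clauses are not L-marked, so they are barriers for QR — the quantifier cannot escape the adjunct.
Hence only narrow scope for *every professor* (under *several mathematicians*) survives.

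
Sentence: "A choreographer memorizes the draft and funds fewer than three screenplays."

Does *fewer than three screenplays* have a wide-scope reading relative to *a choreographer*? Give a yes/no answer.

No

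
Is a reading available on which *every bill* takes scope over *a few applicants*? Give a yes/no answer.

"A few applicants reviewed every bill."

Yes

*every bill* is the matrix object and *a few applicants* the matrix subject; the two are clausemates.
Ordinary QR to a clause-peripheral position gives the wide-scope LF for the lower DP.
The sentence is scopally ambiguous between *a few applicants* > *every bill* and *every bill* > *a few applicants*.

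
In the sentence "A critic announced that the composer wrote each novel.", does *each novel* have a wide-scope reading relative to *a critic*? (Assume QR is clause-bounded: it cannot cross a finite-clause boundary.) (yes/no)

The target quantifier *each novel* is part of the finite complement clause *that the composer wrote each novel*.
Under clause-bounded QR, a quantifier in an embedded finite clause cannot raise into the matrix clause.
So the wide-scope reading for *each novel* is blocked.
(Only the surface reading survives: one fixed critic with respect to all the relevant novels.)

No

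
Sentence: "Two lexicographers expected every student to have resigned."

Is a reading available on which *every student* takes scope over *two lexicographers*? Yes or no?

This is an ECM construction: *every student* is the infinitival subject, Case-marked by the matrix verb, and the infinitive is transparent for QR.
Nothing blocks QR of the lower DP to a position above the higher one, so inverse scope is available.
So *every student* > *two lexicographers* is among the available readings.

Yes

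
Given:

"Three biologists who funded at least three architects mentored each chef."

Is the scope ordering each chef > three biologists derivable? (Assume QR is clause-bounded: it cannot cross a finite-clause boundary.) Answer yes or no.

Yes

Although the sentence contains a relative clause (*who funded at least three architects*), *each chef* is outside it, in the matrix VP.
QR within a single clause is free, so the lower quantifier may take scope over the higher one.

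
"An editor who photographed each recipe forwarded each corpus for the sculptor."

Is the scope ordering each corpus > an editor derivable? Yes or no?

The RC *who photographed each recipe* is an island, but *each corpus* is not inside it — it is the matrix object, a clausemate of *an editor*.
Nothing blocks QR of the lower DP to a position above the higher one, so inverse scope is available.
So *each corpus* > *an editor* is among the available readings.

Yes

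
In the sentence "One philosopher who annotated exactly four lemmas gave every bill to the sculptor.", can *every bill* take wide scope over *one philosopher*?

Yes

Although the sentence contains a relative clause (*who annotated exactly four lemmas*), *every bill* is outside it, in the matrix VP.
Ordinary QR to a clause-peripheral position gives the wide-scope LF for the lower DP.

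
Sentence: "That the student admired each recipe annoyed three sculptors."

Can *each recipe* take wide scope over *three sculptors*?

*each recipe* is embedded in the sentential subject *that the student admired each recipe*.
The Sentential Subject Constraint rules out raising the quantifier out of the that-clause subject.
The ordering *each recipe* > *three sculptors* is therefore underivable.

No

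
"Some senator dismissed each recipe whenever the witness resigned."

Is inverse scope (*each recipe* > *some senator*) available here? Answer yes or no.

*each recipe* is a matrix argument; the adjunct is an island but the target quantifier is outside it.
Nothing blocks QR of the lower DP to a position above the higher one, so inverse scope is available.

Yes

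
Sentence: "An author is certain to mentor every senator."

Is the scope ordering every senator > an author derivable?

Yes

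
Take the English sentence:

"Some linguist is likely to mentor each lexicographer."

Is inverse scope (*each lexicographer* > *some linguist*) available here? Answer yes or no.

Yes

*each lexicographer* is the object of the infinitival complement of a raising predicate; raising infinitives are transparent for QR, so the two DPs are in effect clausemates.
Clause-internal QR can adjoin the lower DP above the subject, yielding the inverse reading.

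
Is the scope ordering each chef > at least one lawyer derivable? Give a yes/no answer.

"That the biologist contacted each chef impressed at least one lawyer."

No

*each chef* sits inside the sentential subject *that the biologist contacted each chef*.
The Sentential Subject Constraint rules out raising the quantifier out of the that-clause subject.
So *each chef* cannot raise to a position above *at least one lawyer*.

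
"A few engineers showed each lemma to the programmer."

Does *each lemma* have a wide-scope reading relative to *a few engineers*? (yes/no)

Yes

*a few engineers* and *each lemma* are co-arguments of the matrix verb, with nothing but a clause-internal boundary between them.
Ordinary QR to a clause-peripheral position gives the wide-scope LF for the lower DP.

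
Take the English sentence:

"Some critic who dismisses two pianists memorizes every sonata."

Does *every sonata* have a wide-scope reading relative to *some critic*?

Yes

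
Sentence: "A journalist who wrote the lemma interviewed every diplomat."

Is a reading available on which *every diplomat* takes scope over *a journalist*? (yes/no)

*every diplomat* is a matrix argument; only *a journalist* is modified by the relative clause *who wrote the lemma*, so the RC island is irrelevant to the target quantifier.
No island intervenes, so both surface and inverse scope are derivable.
The sentence is scopally ambiguous between *a journalist* > *every diplomat* and *every diplomat* > *a journalist*.

Yes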